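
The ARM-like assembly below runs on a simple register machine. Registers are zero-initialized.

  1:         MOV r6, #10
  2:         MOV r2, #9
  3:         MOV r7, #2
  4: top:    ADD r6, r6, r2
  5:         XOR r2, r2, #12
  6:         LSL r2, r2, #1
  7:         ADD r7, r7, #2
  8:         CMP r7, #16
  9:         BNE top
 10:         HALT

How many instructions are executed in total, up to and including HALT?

MOV r6, #10 → r6=10
MOV r2, #9 → r2=9
MOV r7, #2 → r7=2
ADD r6, r6, r2 → r6=10+9=19
XOR r2, r2, #12 → r2=9^12=5
LSL r2, r2, #1 → r2=5<<1=10
ADD r7, r7, #2 → r7=2+2=4
CMP r7, #16  (cmp 4,16)
BNE top: taken
ADD r6, r6, r2 → r6=19+10=29
XOR r2, r2, #12 → r2=10^12=6
LSL r2, r2, #1 → r2=6<<1=12
ADD r7, r7, #2 → r7=4+2=6
CMP r7, #16  (cmp 6,16)
BNE top: taken
ADD r6, r6, r2 → r6=29+12=41
XOR r2, r2, #12 → r2=12^12=0
LSL r2, r2, #1 → r2=0<<1=0
ADD r7, r7, #2 → r7=6+2=8
CMP r7, #16  (cmp 8,16)
BNE top: taken
ADD r6, r6, r2 → r6=41+0=41
XOR r2, r2, #12 → r2=0^12=12
LSL r2, r2, #1 → r2=12<<1=24
ADD r7, r7, #2 → r7=8+2=10
CMP r7, #16  (cmp 10,16)
BNE top: taken
ADD r6, r6, r2 → r6=41+24=65
XOR r2, r2, #12 → r2=24^12=20
LSL r2, r2, #1 → r2=20<<1=40
ADD r7, r7, #2 → r7=10+2=12
CMP r7, #16  (cmp 12,16)
BNE top: taken
ADD r6, r6, r2 → r6=65+40=105
XOR r2, r2, #12 → r2=40^12=36
LSL r2, r2, #1 → r2=36<<1=72
ADD r7, r7, #2 → r7=12+2=14
CMP r7, #16  (cmp 14,16)
BNE top: taken
ADD r6, r6, r2 → r6=105+72=177
XOR r2, r2, #12 → r2=72^12=68
LSL r2, r2, #1 → r2=68<<1=136
ADD r7, r7, #2 → r7=14+2=16
CMP r7, #16  (cmp 16,16)
BNE top: not taken
halt.
Total executed instructions: 46.

46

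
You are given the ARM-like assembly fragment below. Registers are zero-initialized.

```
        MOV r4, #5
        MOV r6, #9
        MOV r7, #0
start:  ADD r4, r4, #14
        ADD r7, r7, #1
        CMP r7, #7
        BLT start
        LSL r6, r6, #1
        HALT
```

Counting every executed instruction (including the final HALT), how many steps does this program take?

after MOV r4, #5: r4=5
after MOV r6, #9: r6=9
after MOV r7, #0: r7=0
after ADD r4, r4, #14: r4=5+14=19
after ADD r7, r7, #1: r7=0+1=1
CMP r7, #7  (cmp 1,7)
BLT start: taken
after ADD r4, r4, #14: r4=19+14=33
after ADD r7, r7, #1: r7=1+1=2
CMP r7, #7  (cmp 2,7)
BLT start: taken
after ADD r4, r4, #14: r4=33+14=47
after ADD r7, r7, #1: r7=2+1=3
CMP r7, #7  (cmp 3,7)
BLT start: taken
after ADD r4, r4, #14: r4=47+14=61
after ADD r7, r7, #1: r7=3+1=4
CMP r7, #7  (cmp 4,7)
BLT start: taken
after ADD r4, r4, #14: r4=61+14=75
after ADD r7, r7, #1: r7=4+1=5
CMP r7, #7  (cmp 5,7)
BLT start: taken
after ADD r4, r4, #14: r4=75+14=89
after ADD r7, r7, #1: r7=5+1=6
CMP r7, #7  (cmp 6,7)
BLT start: taken
after ADD r4, r4, #14: r4=89+14=103
after ADD r7, r7, #1: r7=6+1=7
CMP r7, #7  (cmp 7,7)
BLT start: not taken
after LSL r6, r6, #1: r6=9<<1=18
halt.
Total executed instructions: 33.

33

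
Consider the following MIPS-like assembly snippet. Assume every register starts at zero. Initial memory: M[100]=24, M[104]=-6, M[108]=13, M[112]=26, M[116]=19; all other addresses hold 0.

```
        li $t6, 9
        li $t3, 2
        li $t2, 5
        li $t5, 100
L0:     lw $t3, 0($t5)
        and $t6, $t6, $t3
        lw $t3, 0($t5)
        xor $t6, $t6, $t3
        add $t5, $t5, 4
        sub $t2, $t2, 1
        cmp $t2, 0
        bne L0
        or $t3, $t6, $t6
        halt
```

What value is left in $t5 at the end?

$t6=9
$t3=2
$t2=5
$t5=100
$t3=M[100]=24
$t6=9&24=8
$t3=M[100]=24
$t6=8^24=16
$t5=100+4=104
$t2=5-1=4
cmp $t2, 0  (cmp 4,0)
bne L0: taken
$t3=M[104]=-6
$t6=16&(-6)=16
$t3=M[104]=-6
$t6=16^(-6)=-22
$t5=104+4=108
$t2=4-1=3
cmp $t2, 0  (cmp 3,0)
bne L0: taken
$t3=M[108]=13
$t6=(-22)&13=8
$t3=M[108]=13
$t6=8^13=5
$t5=108+4=112
$t2=3-1=2
cmp $t2, 0  (cmp 2,0)
bne L0: taken
$t3=M[112]=26
$t6=5&26=0
$t3=M[112]=26
$t6=0^26=26
$t5=112+4=116
$t2=2-1=1
cmp $t2, 0  (cmp 1,0)
bne L0: taken
$t3=M[116]=19
$t6=26&19=18
$t3=M[116]=19
$t6=18^19=1
$t5=116+4=120
$t2=1-1=0
cmp $t2, 0  (cmp 0,0)
bne L0: not taken
$t3=1|1=1
halt.

120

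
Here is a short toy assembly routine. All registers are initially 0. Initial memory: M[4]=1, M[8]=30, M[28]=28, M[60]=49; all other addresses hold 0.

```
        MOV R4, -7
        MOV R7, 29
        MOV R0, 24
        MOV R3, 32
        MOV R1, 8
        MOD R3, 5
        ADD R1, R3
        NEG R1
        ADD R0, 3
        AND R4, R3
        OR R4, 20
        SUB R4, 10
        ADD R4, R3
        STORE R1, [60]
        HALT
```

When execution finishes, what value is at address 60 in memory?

after MOV R4, -7: R4=-7
after MOV R7, 29: R7=29
after MOV R0, 24: R0=24
after MOV R3, 32: R3=32
after MOV R1, 8: R1=8
after MOD R3, 5: R3=32%5=2
after ADD R1, R3: R1=8+2=10
after NEG R1: R1=-(10)=-10
after ADD R0, 3: R0=24+3=27
after AND R4, R3: R4=(-7)&2=0
after OR R4, 20: R4=0|20=20
after SUB R4, 10: R4=20-10=10
after ADD R4, R3: R4=10+2=12
STORE R1, [60] → M[60]=-10
halt.

-10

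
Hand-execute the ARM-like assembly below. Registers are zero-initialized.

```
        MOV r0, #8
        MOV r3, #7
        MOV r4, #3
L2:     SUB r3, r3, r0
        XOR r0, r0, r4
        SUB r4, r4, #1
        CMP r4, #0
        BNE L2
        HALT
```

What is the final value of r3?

after MOV r0, #8: r0=8
after MOV r3, #7: r3=7
after MOV r4, #3: r4=3
after SUB r3, r3, r0: r3=7-8=-1
after XOR r0, r0, r4: r0=8^3=11
after SUB r4, r4, #1: r4=3-1=2
CMP r4, #0  (cmp 2,0)
BNE L2: taken
after SUB r3, r3, r0: r3=(-1)-11=-12
after XOR r0, r0, r4: r0=11^2=9
after SUB r4, r4, #1: r4=2-1=1
CMP r4, #0  (cmp 1,0)
BNE L2: taken
after SUB r3, r3, r0: r3=(-12)-9=-21
after XOR r0, r0, r4: r0=9^1=8
after SUB r4, r4, #1: r4=1-1=0
CMP r4, #0  (cmp 0,0)
BNE L2: not taken
halt.

-21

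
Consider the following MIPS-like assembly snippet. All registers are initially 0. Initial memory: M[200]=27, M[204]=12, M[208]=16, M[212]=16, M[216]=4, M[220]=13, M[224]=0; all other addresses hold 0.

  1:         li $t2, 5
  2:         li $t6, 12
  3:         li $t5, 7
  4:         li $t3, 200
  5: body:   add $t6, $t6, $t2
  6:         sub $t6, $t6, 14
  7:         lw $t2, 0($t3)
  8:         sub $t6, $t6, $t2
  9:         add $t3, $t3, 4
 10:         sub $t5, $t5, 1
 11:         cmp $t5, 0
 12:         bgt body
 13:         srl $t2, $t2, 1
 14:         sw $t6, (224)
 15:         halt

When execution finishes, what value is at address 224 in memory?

-81

after li $t2, 5: $t2=5
after li $t6, 12: $t6=12
after li $t5, 7: $t5=7
after li $t3, 200: $t3=200
after add $t6, $t6, $t2: $t6=12+5=17
after sub $t6, $t6, 14: $t6=17-14=3
after lw $t2, 0($t3): $t2=M[200]=27
after sub $t6, $t6, $t2: $t6=3-27=-24
after add $t3, $t3, 4: $t3=200+4=204
after sub $t5, $t5, 1: $t5=7-1=6
cmp $t5, 0  (cmp 6,0)
bgt body: taken
after add $t6, $t6, $t2: $t6=(-24)+27=3
after sub $t6, $t6, 14: $t6=3-14=-11
after lw $t2, 0($t3): $t2=M[204]=12
after sub $t6, $t6, $t2: $t6=(-11)-12=-23
after add $t3, $t3, 4: $t3=204+4=208
after sub $t5, $t5, 1: $t5=6-1=5
cmp $t5, 0  (cmp 5,0)
bgt body: taken
after add $t6, $t6, $t2: $t6=(-23)+12=-11
after sub $t6, $t6, 14: $t6=(-11)-14=-25
after lw $t2, 0($t3): $t2=M[208]=16
after sub $t6, $t6, $t2: $t6=(-25)-16=-41
after add $t3, $t3, 4: $t3=208+4=212
after sub $t5, $t5, 1: $t5=5-1=4
cmp $t5, 0  (cmp 4,0)
bgt body: taken
after add $t6, $t6, $t2: $t6=(-41)+16=-25
after sub $t6, $t6, 14: $t6=(-25)-14=-39
after lw $t2, 0($t3): $t2=M[212]=16
after sub $t6, $t6, $t2: $t6=(-39)-16=-55
after add $t3, $t3, 4: $t3=212+4=216
after sub $t5, $t5, 1: $t5=4-1=3
cmp $t5, 0  (cmp 3,0)
bgt body: taken
after add $t6, $t6, $t2: $t6=(-55)+16=-39
after sub $t6, $t6, 14: $t6=(-39)-14=-53
after lw $t2, 0($t3): $t2=M[216]=4
after sub $t6, $t6, $t2: $t6=(-53)-4=-57
after add $t3, $t3, 4: $t3=216+4=220
after sub $t5, $t5, 1: $t5=3-1=2
cmp $t5, 0  (cmp 2,0)
bgt body: taken
after add $t6, $t6, $t2: $t6=(-57)+4=-53
after sub $t6, $t6, 14: $t6=(-53)-14=-67
after lw $t2, 0($t3): $t2=M[220]=13
after sub $t6, $t6, $t2: $t6=(-67)-13=-80
after add $t3, $t3, 4: $t3=220+4=224
after sub $t5, $t5, 1: $t5=2-1=1
cmp $t5, 0  (cmp 1,0)
bgt body: taken
after add $t6, $t6, $t2: $t6=(-80)+13=-67
after sub $t6, $t6, 14: $t6=(-67)-14=-81
after lw $t2, 0($t3): $t2=M[224]=0
after sub $t6, $t6, $t2: $t6=(-81)-0=-81
after add $t3, $t3, 4: $t3=224+4=228
after sub $t5, $t5, 1: $t5=1-1=0
cmp $t5, 0  (cmp 0,0)
bgt body: not taken
after srl $t2, $t2, 1: $t2=0>>1=0
sw $t6, (224) → M[224]=-81
halt.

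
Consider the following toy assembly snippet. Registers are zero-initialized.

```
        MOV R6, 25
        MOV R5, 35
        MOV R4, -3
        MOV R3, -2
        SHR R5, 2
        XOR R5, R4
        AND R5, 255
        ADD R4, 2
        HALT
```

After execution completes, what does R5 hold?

after MOV R6, 25: R6=25
after MOV R5, 35: R5=35
after MOV R4, -3: R4=-3
after MOV R3, -2: R3=-2
after SHR R5, 2: R5=35>>2=8
after XOR R5, R4: R5=8^(-3)=-11
after AND R5, 255: R5=(-11)&255=245
after ADD R4, 2: R4=(-3)+2=-1
halt.

245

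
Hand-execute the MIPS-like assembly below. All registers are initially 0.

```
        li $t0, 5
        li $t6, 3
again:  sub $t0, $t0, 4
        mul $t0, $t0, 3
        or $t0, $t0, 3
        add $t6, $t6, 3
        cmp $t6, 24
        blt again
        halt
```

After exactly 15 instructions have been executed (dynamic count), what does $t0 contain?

after li $t0, 5: $t0=5
after li $t6, 3: $t6=3
after sub $t0, $t0, 4: $t0=5-4=1
after mul $t0, $t0, 3: $t0=1*3=3
after or $t0, $t0, 3: $t0=3|3=3
after add $t6, $t6, 3: $t6=3+3=6
cmp $t6, 24  (cmp 6,24)
blt again: taken
after sub $t0, $t0, 4: $t0=3-4=-1
after mul $t0, $t0, 3: $t0=(-1)*3=-3
after or $t0, $t0, 3: $t0=(-3)|3=-1
after add $t6, $t6, 3: $t6=6+3=9
cmp $t6, 24  (cmp 9,24)
blt again: taken
after sub $t0, $t0, 4: $t0=(-1)-4=-5
After step 15: $t0 = -5.

-5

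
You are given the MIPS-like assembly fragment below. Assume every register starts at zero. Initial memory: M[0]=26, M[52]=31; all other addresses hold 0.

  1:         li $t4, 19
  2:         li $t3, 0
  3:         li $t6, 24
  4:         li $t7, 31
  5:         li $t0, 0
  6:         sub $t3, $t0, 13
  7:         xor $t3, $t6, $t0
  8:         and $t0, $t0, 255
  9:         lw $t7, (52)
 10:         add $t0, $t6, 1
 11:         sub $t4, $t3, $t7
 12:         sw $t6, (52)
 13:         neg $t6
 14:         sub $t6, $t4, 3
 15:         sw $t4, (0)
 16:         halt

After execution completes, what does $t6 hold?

li $t4, 19 → $t4=19
li $t3, 0 → $t3=0
li $t6, 24 → $t6=24
li $t7, 31 → $t7=31
li $t0, 0 → $t0=0
sub $t3, $t0, 13 → $t3=0-13=-13
xor $t3, $t6, $t0 → $t3=24^0=24
and $t0, $t0, 255 → $t0=0&255=0
lw $t7, (52) → $t7=M[52]=31
add $t0, $t6, 1 → $t0=24+1=25
sub $t4, $t3, $t7 → $t4=24-31=-7
sw $t6, (52) → M[52]=24
neg $t6 → $t6=-(24)=-24
sub $t6, $t4, 3 → $t6=(-7)-3=-10
sw $t4, (0) → M[0]=-7
halt.

-10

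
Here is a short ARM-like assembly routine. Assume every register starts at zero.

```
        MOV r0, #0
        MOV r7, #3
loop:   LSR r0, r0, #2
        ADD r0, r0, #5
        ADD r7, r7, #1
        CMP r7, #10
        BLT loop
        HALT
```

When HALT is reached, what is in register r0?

6

r0=0
r7=3
r0=0>>2=0
r0=0+5=5
r7=3+1=4
CMP r7, #10  (cmp 4,10)
BLT loop: taken
r0=5>>2=1
r0=1+5=6
r7=4+1=5
CMP r7, #10  (cmp 5,10)
BLT loop: taken
r0=6>>2=1
r0=1+5=6
r7=5+1=6
CMP r7, #10  (cmp 6,10)
BLT loop: taken
r0=6>>2=1
r0=1+5=6
r7=6+1=7
CMP r7, #10  (cmp 7,10)
BLT loop: taken
r0=6>>2=1
r0=1+5=6
r7=7+1=8
CMP r7, #10  (cmp 8,10)
BLT loop: taken
r0=6>>2=1
r0=1+5=6
r7=8+1=9
CMP r7, #10  (cmp 9,10)
BLT loop: taken
r0=6>>2=1
r0=1+5=6
r7=9+1=10
CMP r7, #10  (cmp 10,10)
BLT loop: not taken
halt.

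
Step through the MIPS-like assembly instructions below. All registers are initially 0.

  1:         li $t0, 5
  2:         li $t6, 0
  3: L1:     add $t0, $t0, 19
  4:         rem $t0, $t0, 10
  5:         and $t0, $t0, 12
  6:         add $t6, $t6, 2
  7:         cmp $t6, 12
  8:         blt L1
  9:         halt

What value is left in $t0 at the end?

$t0=5
$t6=0
$t0=5+19=24
$t0=24%10=4
$t0=4&12=4
$t6=0+2=2
cmp $t6, 12  (cmp 2,12)
blt L1: taken
$t0=4+19=23
$t0=23%10=3
$t0=3&12=0
$t6=2+2=4
cmp $t6, 12  (cmp 4,12)
blt L1: taken
$t0=0+19=19
$t0=19%10=9
$t0=9&12=8
$t6=4+2=6
cmp $t6, 12  (cmp 6,12)
blt L1: taken
$t0=8+19=27
$t0=27%10=7
$t0=7&12=4
$t6=6+2=8
cmp $t6, 12  (cmp 8,12)
blt L1: taken
$t0=4+19=23
$t0=23%10=3
$t0=3&12=0
$t6=8+2=10
cmp $t6, 12  (cmp 10,12)
blt L1: taken
$t0=0+19=19
$t0=19%10=9
$t0=9&12=8
$t6=10+2=12
cmp $t6, 12  (cmp 12,12)
blt L1: not taken
halt.

8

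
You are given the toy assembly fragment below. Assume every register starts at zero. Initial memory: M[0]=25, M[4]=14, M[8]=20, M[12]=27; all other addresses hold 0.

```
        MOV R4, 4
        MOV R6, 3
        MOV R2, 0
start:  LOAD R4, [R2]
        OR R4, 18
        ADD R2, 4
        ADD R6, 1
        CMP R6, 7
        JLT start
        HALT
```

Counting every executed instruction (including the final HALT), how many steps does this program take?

28

MOV R4, 4 → R4=4
MOV R6, 3 → R6=3
MOV R2, 0 → R2=0
LOAD R4, [R2] → R4=M[0]=25
OR R4, 18 → R4=25|18=27
ADD R2, 4 → R2=0+4=4
ADD R6, 1 → R6=3+1=4
CMP R6, 7  (cmp 4,7)
JLT start: taken
LOAD R4, [R2] → R4=M[4]=14
OR R4, 18 → R4=14|18=30
ADD R2, 4 → R2=4+4=8
ADD R6, 1 → R6=4+1=5
CMP R6, 7  (cmp 5,7)
JLT start: taken
LOAD R4, [R2] → R4=M[8]=20
OR R4, 18 → R4=20|18=22
ADD R2, 4 → R2=8+4=12
ADD R6, 1 → R6=5+1=6
CMP R6, 7  (cmp 6,7)
JLT start: taken
LOAD R4, [R2] → R4=M[12]=27
OR R4, 18 → R4=27|18=27
ADD R2, 4 → R2=12+4=16
ADD R6, 1 → R6=6+1=7
CMP R6, 7  (cmp 7,7)
JLT start: not taken
halt.
Total executed instructions: 28.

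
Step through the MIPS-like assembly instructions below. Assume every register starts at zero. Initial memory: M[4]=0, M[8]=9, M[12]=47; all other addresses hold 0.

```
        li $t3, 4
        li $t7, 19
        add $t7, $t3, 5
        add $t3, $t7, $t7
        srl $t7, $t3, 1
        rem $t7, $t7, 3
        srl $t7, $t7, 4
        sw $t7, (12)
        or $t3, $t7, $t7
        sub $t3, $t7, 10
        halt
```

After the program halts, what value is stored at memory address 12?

0

li $t3, 4 → $t3=4
li $t7, 19 → $t7=19
add $t7, $t3, 5 → $t7=4+5=9
add $t3, $t7, $t7 → $t3=9+9=18
srl $t7, $t3, 1 → $t7=18>>1=9
rem $t7, $t7, 3 → $t7=9%3=0
srl $t7, $t7, 4 → $t7=0>>4=0
sw $t7, (12) → M[12]=0
or $t3, $t7, $t7 → $t3=0|0=0
sub $t3, $t7, 10 → $t3=0-10=-10
halt.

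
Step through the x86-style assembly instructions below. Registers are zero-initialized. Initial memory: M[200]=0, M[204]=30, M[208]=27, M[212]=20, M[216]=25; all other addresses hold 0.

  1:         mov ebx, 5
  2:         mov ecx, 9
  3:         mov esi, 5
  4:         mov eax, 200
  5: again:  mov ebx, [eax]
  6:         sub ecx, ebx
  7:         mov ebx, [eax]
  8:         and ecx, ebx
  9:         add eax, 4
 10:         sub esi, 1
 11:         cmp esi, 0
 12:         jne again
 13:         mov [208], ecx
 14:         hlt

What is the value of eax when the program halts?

220

mov ebx, 5 → ebx=5
mov ecx, 9 → ecx=9
mov esi, 5 → esi=5
mov eax, 200 → eax=200
mov ebx, [eax] → ebx=M[200]=0
sub ecx, ebx → ecx=9-0=9
mov ebx, [eax] → ebx=M[200]=0
and ecx, ebx → ecx=9&0=0
add eax, 4 → eax=200+4=204
sub esi, 1 → esi=5-1=4
cmp esi, 0  (cmp 4,0)
jne again: taken
mov ebx, [eax] → ebx=M[204]=30
sub ecx, ebx → ecx=0-30=-30
mov ebx, [eax] → ebx=M[204]=30
and ecx, ebx → ecx=(-30)&30=2
add eax, 4 → eax=204+4=208
sub esi, 1 → esi=4-1=3
cmp esi, 0  (cmp 3,0)
jne again: taken
mov ebx, [eax] → ebx=M[208]=27
sub ecx, ebx → ecx=2-27=-25
mov ebx, [eax] → ebx=M[208]=27
and ecx, ebx → ecx=(-25)&27=3
add eax, 4 → eax=208+4=212
sub esi, 1 → esi=3-1=2
cmp esi, 0  (cmp 2,0)
jne again: taken
mov ebx, [eax] → ebx=M[212]=20
sub ecx, ebx → ecx=3-20=-17
mov ebx, [eax] → ebx=M[212]=20
and ecx, ebx → ecx=(-17)&20=4
add eax, 4 → eax=212+4=216
sub esi, 1 → esi=2-1=1
cmp esi, 0  (cmp 1,0)
jne again: taken
mov ebx, [eax] → ebx=M[216]=25
sub ecx, ebx → ecx=4-25=-21
mov ebx, [eax] → ebx=M[216]=25
and ecx, ebx → ecx=(-21)&25=9
add eax, 4 → eax=216+4=220
sub esi, 1 → esi=1-1=0
cmp esi, 0  (cmp 0,0)
jne again: not taken
mov [208], ecx → M[208]=9
halt.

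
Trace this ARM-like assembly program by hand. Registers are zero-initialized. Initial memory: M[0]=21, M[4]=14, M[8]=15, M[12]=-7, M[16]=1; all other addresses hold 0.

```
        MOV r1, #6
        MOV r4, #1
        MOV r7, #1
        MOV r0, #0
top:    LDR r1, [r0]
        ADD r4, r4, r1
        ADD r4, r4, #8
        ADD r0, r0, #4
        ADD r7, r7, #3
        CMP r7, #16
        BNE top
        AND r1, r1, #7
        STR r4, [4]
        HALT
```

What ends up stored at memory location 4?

85

MOV r1, #6 → r1=6
MOV r4, #1 → r4=1
MOV r7, #1 → r7=1
MOV r0, #0 → r0=0
LDR r1, [r0] → r1=M[0]=21
ADD r4, r4, r1 → r4=1+21=22
ADD r4, r4, #8 → r4=22+8=30
ADD r0, r0, #4 → r0=0+4=4
ADD r7, r7, #3 → r7=1+3=4
CMP r7, #16  (cmp 4,16)
BNE top: taken
LDR r1, [r0] → r1=M[4]=14
ADD r4, r4, r1 → r4=30+14=44
ADD r4, r4, #8 → r4=44+8=52
ADD r0, r0, #4 → r0=4+4=8
ADD r7, r7, #3 → r7=4+3=7
CMP r7, #16  (cmp 7,16)
BNE top: taken
LDR r1, [r0] → r1=M[8]=15
ADD r4, r4, r1 → r4=52+15=67
ADD r4, r4, #8 → r4=67+8=75
ADD r0, r0, #4 → r0=8+4=12
ADD r7, r7, #3 → r7=7+3=10
CMP r7, #16  (cmp 10,16)
BNE top: taken
LDR r1, [r0] → r1=M[12]=-7
ADD r4, r4, r1 → r4=75+(-7)=68
ADD r4, r4, #8 → r4=68+8=76
ADD r0, r0, #4 → r0=12+4=16
ADD r7, r7, #3 → r7=10+3=13
CMP r7, #16  (cmp 13,16)
BNE top: taken
LDR r1, [r0] → r1=M[16]=1
ADD r4, r4, r1 → r4=76+1=77
ADD r4, r4, #8 → r4=77+8=85
ADD r0, r0, #4 → r0=16+4=20
ADD r7, r7, #3 → r7=13+3=16
CMP r7, #16  (cmp 16,16)
BNE top: not taken
AND r1, r1, #7 → r1=1&7=1
STR r4, [4] → M[4]=85
halt.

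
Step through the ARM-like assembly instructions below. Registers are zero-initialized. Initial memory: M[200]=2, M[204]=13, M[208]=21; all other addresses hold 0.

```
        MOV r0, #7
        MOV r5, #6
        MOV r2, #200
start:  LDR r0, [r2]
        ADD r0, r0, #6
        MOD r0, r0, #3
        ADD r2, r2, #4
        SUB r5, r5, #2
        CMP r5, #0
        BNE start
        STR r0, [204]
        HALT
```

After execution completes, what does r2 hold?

212

r0=7
r5=6
r2=200
r0=M[200]=2
r0=2+6=8
r0=8%3=2
r2=200+4=204
r5=6-2=4
CMP r5, #0  (cmp 4,0)
BNE start: taken
r0=M[204]=13
r0=13+6=19
r0=19%3=1
r2=204+4=208
r5=4-2=2
CMP r5, #0  (cmp 2,0)
BNE start: taken
r0=M[208]=21
r0=21+6=27
r0=27%3=0
r2=208+4=212
r5=2-2=0
CMP r5, #0  (cmp 0,0)
BNE start: not taken
STR r0, [204] → M[204]=0
halt.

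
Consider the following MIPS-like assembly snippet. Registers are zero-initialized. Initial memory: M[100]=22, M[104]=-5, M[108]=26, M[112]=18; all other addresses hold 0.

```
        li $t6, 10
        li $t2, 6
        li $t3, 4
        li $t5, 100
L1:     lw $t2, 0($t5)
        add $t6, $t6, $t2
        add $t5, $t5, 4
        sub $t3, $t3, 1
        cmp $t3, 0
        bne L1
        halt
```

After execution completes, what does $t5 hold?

116

after li $t6, 10: $t6=10
after li $t2, 6: $t2=6
after li $t3, 4: $t3=4
after li $t5, 100: $t5=100
after lw $t2, 0($t5): $t2=M[100]=22
after add $t6, $t6, $t2: $t6=10+22=32
after add $t5, $t5, 4: $t5=100+4=104
after sub $t3, $t3, 1: $t3=4-1=3
cmp $t3, 0  (cmp 3,0)
bne L1: taken
after lw $t2, 0($t5): $t2=M[104]=-5
after add $t6, $t6, $t2: $t6=32+(-5)=27
after add $t5, $t5, 4: $t5=104+4=108
after sub $t3, $t3, 1: $t3=3-1=2
cmp $t3, 0  (cmp 2,0)
bne L1: taken
after lw $t2, 0($t5): $t2=M[108]=26
after add $t6, $t6, $t2: $t6=27+26=53
after add $t5, $t5, 4: $t5=108+4=112
after sub $t3, $t3, 1: $t3=2-1=1
cmp $t3, 0  (cmp 1,0)
bne L1: taken
after lw $t2, 0($t5): $t2=M[112]=18
after add $t6, $t6, $t2: $t6=53+18=71
after add $t5, $t5, 4: $t5=112+4=116
after sub $t3, $t3, 1: $t3=1-1=0
cmp $t3, 0  (cmp 0,0)
bne L1: not taken
halt.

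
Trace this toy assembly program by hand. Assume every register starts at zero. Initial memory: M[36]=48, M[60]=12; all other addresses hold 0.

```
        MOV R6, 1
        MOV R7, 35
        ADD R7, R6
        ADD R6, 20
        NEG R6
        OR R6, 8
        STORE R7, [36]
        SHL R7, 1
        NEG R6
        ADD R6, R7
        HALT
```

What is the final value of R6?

after MOV R6, 1: R6=1
after MOV R7, 35: R7=35
after ADD R7, R6: R7=35+1=36
after ADD R6, 20: R6=1+20=21
after NEG R6: R6=-(21)=-21
after OR R6, 8: R6=(-21)|8=-21
STORE R7, [36] → M[36]=36
after SHL R7, 1: R7=36<<1=72
after NEG R6: R6=-(-21)=21
after ADD R6, R7: R6=21+72=93
halt.

93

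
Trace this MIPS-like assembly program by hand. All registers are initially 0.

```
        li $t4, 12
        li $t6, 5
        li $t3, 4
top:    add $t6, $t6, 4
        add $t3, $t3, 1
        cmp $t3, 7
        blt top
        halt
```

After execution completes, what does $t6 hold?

$t4=12
$t6=5
$t3=4
$t6=5+4=9
$t3=4+1=5
cmp $t3, 7  (cmp 5,7)
blt top: taken
$t6=9+4=13
$t3=5+1=6
cmp $t3, 7  (cmp 6,7)
blt top: taken
$t6=13+4=17
$t3=6+1=7
cmp $t3, 7  (cmp 7,7)
blt top: not taken
halt.

17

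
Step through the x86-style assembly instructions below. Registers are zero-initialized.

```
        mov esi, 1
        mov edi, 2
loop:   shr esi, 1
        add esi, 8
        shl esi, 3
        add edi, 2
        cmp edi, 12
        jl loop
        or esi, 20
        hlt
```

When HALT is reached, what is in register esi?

after mov esi, 1: esi=1
after mov edi, 2: edi=2
after shr esi, 1: esi=1>>1=0
after add esi, 8: esi=0+8=8
after shl esi, 3: esi=8<<3=64
after add edi, 2: edi=2+2=4
cmp edi, 12  (cmp 4,12)
jl loop: taken
after shr esi, 1: esi=64>>1=32
after add esi, 8: esi=32+8=40
after shl esi, 3: esi=40<<3=320
after add edi, 2: edi=4+2=6
cmp edi, 12  (cmp 6,12)
jl loop: taken
after shr esi, 1: esi=320>>1=160
after add esi, 8: esi=160+8=168
after shl esi, 3: esi=168<<3=1344
after add edi, 2: edi=6+2=8
cmp edi, 12  (cmp 8,12)
jl loop: taken
after shr esi, 1: esi=1344>>1=672
after add esi, 8: esi=672+8=680
after shl esi, 3: esi=680<<3=5440
after add edi, 2: edi=8+2=10
cmp edi, 12  (cmp 10,12)
jl loop: taken
after shr esi, 1: esi=5440>>1=2720
after add esi, 8: esi=2720+8=2728
after shl esi, 3: esi=2728<<3=21824
after add edi, 2: edi=10+2=12
cmp edi, 12  (cmp 12,12)
jl loop: not taken
after or esi, 20: esi=21824|20=21844
halt.

21844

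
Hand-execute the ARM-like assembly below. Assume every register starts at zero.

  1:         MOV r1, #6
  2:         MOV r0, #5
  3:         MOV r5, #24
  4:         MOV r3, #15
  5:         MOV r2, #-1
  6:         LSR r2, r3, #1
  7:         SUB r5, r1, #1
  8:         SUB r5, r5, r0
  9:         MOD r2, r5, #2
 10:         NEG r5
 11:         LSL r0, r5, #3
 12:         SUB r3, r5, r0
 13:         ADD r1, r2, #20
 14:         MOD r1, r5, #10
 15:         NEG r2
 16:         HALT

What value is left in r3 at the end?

r1=6
r0=5
r5=24
r3=15
r2=-1
r2=15>>1=7
r5=6-1=5
r5=5-5=0
r2=0%2=0
r5=-(0)=0
r0=0<<3=0
r3=0-0=0
r1=0+20=20
r1=0%10=0
r2=-(0)=0
halt.

0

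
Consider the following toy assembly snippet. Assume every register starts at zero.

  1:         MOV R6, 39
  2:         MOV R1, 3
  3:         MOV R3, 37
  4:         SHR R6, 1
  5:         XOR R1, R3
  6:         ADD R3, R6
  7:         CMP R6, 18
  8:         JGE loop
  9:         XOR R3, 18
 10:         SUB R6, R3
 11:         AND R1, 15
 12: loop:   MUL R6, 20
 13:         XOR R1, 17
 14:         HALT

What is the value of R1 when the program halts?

after MOV R6, 39: R6=39
after MOV R1, 3: R1=3
after MOV R3, 37: R3=37
after SHR R6, 1: R6=39>>1=19
after XOR R1, R3: R1=3^37=38
after ADD R3, R6: R3=37+19=56
CMP R6, 18  (cmp 19,18)
JGE loop: taken
after MUL R6, 20: R6=19*20=380
after XOR R1, 17: R1=38^17=55
halt.

55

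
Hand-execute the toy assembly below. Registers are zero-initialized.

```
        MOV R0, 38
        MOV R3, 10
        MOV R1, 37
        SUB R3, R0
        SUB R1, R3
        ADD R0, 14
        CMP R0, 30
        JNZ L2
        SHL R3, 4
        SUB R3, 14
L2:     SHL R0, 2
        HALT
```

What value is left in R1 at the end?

after MOV R0, 38: R0=38
after MOV R3, 10: R3=10
after MOV R1, 37: R1=37
after SUB R3, R0: R3=10-38=-28
after SUB R1, R3: R1=37-(-28)=65
after ADD R0, 14: R0=38+14=52
CMP R0, 30  (cmp 52,30)
JNZ L2: taken
after SHL R0, 2: R0=52<<2=208
halt.

65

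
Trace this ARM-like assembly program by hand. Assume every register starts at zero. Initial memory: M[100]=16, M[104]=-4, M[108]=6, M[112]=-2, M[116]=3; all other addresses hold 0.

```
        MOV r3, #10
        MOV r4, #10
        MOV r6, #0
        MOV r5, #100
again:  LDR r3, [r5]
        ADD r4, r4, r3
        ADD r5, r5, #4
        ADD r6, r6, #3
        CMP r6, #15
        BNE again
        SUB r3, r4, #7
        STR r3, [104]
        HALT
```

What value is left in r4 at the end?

MOV r3, #10 → r3=10
MOV r4, #10 → r4=10
MOV r6, #0 → r6=0
MOV r5, #100 → r5=100
LDR r3, [r5] → r3=M[100]=16
ADD r4, r4, r3 → r4=10+16=26
ADD r5, r5, #4 → r5=100+4=104
ADD r6, r6, #3 → r6=0+3=3
CMP r6, #15  (cmp 3,15)
BNE again: taken
LDR r3, [r5] → r3=M[104]=-4
ADD r4, r4, r3 → r4=26+(-4)=22
ADD r5, r5, #4 → r5=104+4=108
ADD r6, r6, #3 → r6=3+3=6
CMP r6, #15  (cmp 6,15)
BNE again: taken
LDR r3, [r5] → r3=M[108]=6
ADD r4, r4, r3 → r4=22+6=28
ADD r5, r5, #4 → r5=108+4=112
ADD r6, r6, #3 → r6=6+3=9
CMP r6, #15  (cmp 9,15)
BNE again: taken
LDR r3, [r5] → r3=M[112]=-2
ADD r4, r4, r3 → r4=28+(-2)=26
ADD r5, r5, #4 → r5=112+4=116
ADD r6, r6, #3 → r6=9+3=12
CMP r6, #15  (cmp 12,15)
BNE again: taken
LDR r3, [r5] → r3=M[116]=3
ADD r4, r4, r3 → r4=26+3=29
ADD r5, r5, #4 → r5=116+4=120
ADD r6, r6, #3 → r6=12+3=15
CMP r6, #15  (cmp 15,15)
BNE again: not taken
SUB r3, r4, #7 → r3=29-7=22
STR r3, [104] → M[104]=22
halt.

29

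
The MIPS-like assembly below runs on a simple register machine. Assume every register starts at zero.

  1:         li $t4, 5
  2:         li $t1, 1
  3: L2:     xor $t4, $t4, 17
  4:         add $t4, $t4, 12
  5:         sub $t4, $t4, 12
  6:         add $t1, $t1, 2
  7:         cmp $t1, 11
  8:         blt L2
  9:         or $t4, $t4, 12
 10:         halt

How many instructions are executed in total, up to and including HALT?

li $t4, 5 → $t4=5
li $t1, 1 → $t1=1
xor $t4, $t4, 17 → $t4=5^17=20
add $t4, $t4, 12 → $t4=20+12=32
sub $t4, $t4, 12 → $t4=32-12=20
add $t1, $t1, 2 → $t1=1+2=3
cmp $t1, 11  (cmp 3,11)
blt L2: taken
xor $t4, $t4, 17 → $t4=20^17=5
add $t4, $t4, 12 → $t4=5+12=17
sub $t4, $t4, 12 → $t4=17-12=5
add $t1, $t1, 2 → $t1=3+2=5
cmp $t1, 11  (cmp 5,11)
blt L2: taken
xor $t4, $t4, 17 → $t4=5^17=20
add $t4, $t4, 12 → $t4=20+12=32
sub $t4, $t4, 12 → $t4=32-12=20
add $t1, $t1, 2 → $t1=5+2=7
cmp $t1, 11  (cmp 7,11)
blt L2: taken
xor $t4, $t4, 17 → $t4=20^17=5
add $t4, $t4, 12 → $t4=5+12=17
sub $t4, $t4, 12 → $t4=17-12=5
add $t1, $t1, 2 → $t1=7+2=9
cmp $t1, 11  (cmp 9,11)
blt L2: taken
xor $t4, $t4, 17 → $t4=5^17=20
add $t4, $t4, 12 → $t4=20+12=32
sub $t4, $t4, 12 → $t4=32-12=20
add $t1, $t1, 2 → $t1=9+2=11
cmp $t1, 11  (cmp 11,11)
blt L2: not taken
or $t4, $t4, 12 → $t4=20|12=28
halt.
Total executed instructions: 34.

34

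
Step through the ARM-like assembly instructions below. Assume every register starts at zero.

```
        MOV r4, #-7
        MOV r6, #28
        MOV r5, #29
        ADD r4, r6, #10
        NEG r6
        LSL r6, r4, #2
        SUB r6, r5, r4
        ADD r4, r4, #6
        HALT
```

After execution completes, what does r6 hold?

-9

MOV r4, #-7 → r4=-7
MOV r6, #28 → r6=28
MOV r5, #29 → r5=29
ADD r4, r6, #10 → r4=28+10=38
NEG r6 → r6=-(28)=-28
LSL r6, r4, #2 → r6=38<<2=152
SUB r6, r5, r4 → r6=29-38=-9
ADD r4, r4, #6 → r4=38+6=44
halt.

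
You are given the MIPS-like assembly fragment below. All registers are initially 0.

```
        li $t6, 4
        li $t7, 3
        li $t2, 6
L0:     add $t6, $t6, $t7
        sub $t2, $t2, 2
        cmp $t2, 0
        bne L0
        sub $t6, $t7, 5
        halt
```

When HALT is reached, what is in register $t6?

li $t6, 4 → $t6=4
li $t7, 3 → $t7=3
li $t2, 6 → $t2=6
add $t6, $t6, $t7 → $t6=4+3=7
sub $t2, $t2, 2 → $t2=6-2=4
cmp $t2, 0  (cmp 4,0)
bne L0: taken
add $t6, $t6, $t7 → $t6=7+3=10
sub $t2, $t2, 2 → $t2=4-2=2
cmp $t2, 0  (cmp 2,0)
bne L0: taken
add $t6, $t6, $t7 → $t6=10+3=13
sub $t2, $t2, 2 → $t2=2-2=0
cmp $t2, 0  (cmp 0,0)
bne L0: not taken
sub $t6, $t7, 5 → $t6=3-5=-2
halt.

-2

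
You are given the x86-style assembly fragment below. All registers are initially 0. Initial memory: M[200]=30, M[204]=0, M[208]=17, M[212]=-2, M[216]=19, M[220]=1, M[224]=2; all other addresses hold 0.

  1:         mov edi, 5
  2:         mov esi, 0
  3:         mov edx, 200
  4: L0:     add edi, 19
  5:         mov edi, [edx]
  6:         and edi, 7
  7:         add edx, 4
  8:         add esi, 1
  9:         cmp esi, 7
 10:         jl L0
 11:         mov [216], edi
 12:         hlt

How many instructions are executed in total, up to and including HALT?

edi=5
esi=0
edx=200
edi=5+19=24
edi=M[200]=30
edi=30&7=6
edx=200+4=204
esi=0+1=1
cmp esi, 7  (cmp 1,7)
jl L0: taken
edi=6+19=25
edi=M[204]=0
edi=0&7=0
edx=204+4=208
esi=1+1=2
cmp esi, 7  (cmp 2,7)
jl L0: taken
edi=0+19=19
edi=M[208]=17
edi=17&7=1
edx=208+4=212
esi=2+1=3
cmp esi, 7  (cmp 3,7)
jl L0: taken
edi=1+19=20
edi=M[212]=-2
edi=(-2)&7=6
edx=212+4=216
esi=3+1=4
cmp esi, 7  (cmp 4,7)
jl L0: taken
edi=6+19=25
edi=M[216]=19
edi=19&7=3
edx=216+4=220
esi=4+1=5
cmp esi, 7  (cmp 5,7)
jl L0: taken
edi=3+19=22
edi=M[220]=1
edi=1&7=1
edx=220+4=224
esi=5+1=6
cmp esi, 7  (cmp 6,7)
jl L0: taken
edi=1+19=20
edi=M[224]=2
edi=2&7=2
edx=224+4=228
esi=6+1=7
cmp esi, 7  (cmp 7,7)
jl L0: not taken
mov [216], edi → M[216]=2
halt.
Total executed instructions: 54.

54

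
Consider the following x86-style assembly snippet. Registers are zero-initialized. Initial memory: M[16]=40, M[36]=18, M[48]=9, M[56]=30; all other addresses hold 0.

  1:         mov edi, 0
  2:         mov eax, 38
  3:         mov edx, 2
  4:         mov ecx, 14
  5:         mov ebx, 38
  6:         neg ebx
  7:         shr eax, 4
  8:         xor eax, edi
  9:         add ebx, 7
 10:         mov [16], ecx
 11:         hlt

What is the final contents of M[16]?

14

edi=0
eax=38
edx=2
ecx=14
ebx=38
ebx=-(38)=-38
eax=38>>4=2
eax=2^0=2
ebx=(-38)+7=-31
mov [16], ecx → M[16]=14
halt.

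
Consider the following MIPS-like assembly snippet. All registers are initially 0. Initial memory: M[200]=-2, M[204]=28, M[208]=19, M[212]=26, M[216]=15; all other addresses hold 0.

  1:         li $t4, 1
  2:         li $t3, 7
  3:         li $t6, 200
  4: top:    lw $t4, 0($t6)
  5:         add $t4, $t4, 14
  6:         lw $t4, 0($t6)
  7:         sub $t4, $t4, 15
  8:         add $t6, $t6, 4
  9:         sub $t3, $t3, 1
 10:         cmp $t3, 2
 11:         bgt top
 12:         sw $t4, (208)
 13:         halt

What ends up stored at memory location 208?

li $t4, 1 → $t4=1
li $t3, 7 → $t3=7
li $t6, 200 → $t6=200
lw $t4, 0($t6) → $t4=M[200]=-2
add $t4, $t4, 14 → $t4=(-2)+14=12
lw $t4, 0($t6) → $t4=M[200]=-2
sub $t4, $t4, 15 → $t4=(-2)-15=-17
add $t6, $t6, 4 → $t6=200+4=204
sub $t3, $t3, 1 → $t3=7-1=6
cmp $t3, 2  (cmp 6,2)
bgt top: taken
lw $t4, 0($t6) → $t4=M[204]=28
add $t4, $t4, 14 → $t4=28+14=42
lw $t4, 0($t6) → $t4=M[204]=28
sub $t4, $t4, 15 → $t4=28-15=13
add $t6, $t6, 4 → $t6=204+4=208
sub $t3, $t3, 1 → $t3=6-1=5
cmp $t3, 2  (cmp 5,2)
bgt top: taken
lw $t4, 0($t6) → $t4=M[208]=19
add $t4, $t4, 14 → $t4=19+14=33
lw $t4, 0($t6) → $t4=M[208]=19
sub $t4, $t4, 15 → $t4=19-15=4
add $t6, $t6, 4 → $t6=208+4=212
sub $t3, $t3, 1 → $t3=5-1=4
cmp $t3, 2  (cmp 4,2)
bgt top: taken
lw $t4, 0($t6) → $t4=M[212]=26
add $t4, $t4, 14 → $t4=26+14=40
lw $t4, 0($t6) → $t4=M[212]=26
sub $t4, $t4, 15 → $t4=26-15=11
add $t6, $t6, 4 → $t6=212+4=216
sub $t3, $t3, 1 → $t3=4-1=3
cmp $t3, 2  (cmp 3,2)
bgt top: taken
lw $t4, 0($t6) → $t4=M[216]=15
add $t4, $t4, 14 → $t4=15+14=29
lw $t4, 0($t6) → $t4=M[216]=15
sub $t4, $t4, 15 → $t4=15-15=0
add $t6, $t6, 4 → $t6=216+4=220
sub $t3, $t3, 1 → $t3=3-1=2
cmp $t3, 2  (cmp 2,2)
bgt top: not taken
sw $t4, (208) → M[208]=0
halt.

0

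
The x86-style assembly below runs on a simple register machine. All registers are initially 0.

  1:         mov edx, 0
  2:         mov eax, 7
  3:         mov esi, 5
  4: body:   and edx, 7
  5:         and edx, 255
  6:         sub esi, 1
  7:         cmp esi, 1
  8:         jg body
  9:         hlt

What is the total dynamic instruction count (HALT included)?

edx=0
eax=7
esi=5
edx=0&7=0
edx=0&255=0
esi=5-1=4
cmp esi, 1  (cmp 4,1)
jg body: taken
edx=0&7=0
edx=0&255=0
esi=4-1=3
cmp esi, 1  (cmp 3,1)
jg body: taken
edx=0&7=0
edx=0&255=0
esi=3-1=2
cmp esi, 1  (cmp 2,1)
jg body: taken
edx=0&7=0
edx=0&255=0
esi=2-1=1
cmp esi, 1  (cmp 1,1)
jg body: not taken
halt.
Total executed instructions: 24.

24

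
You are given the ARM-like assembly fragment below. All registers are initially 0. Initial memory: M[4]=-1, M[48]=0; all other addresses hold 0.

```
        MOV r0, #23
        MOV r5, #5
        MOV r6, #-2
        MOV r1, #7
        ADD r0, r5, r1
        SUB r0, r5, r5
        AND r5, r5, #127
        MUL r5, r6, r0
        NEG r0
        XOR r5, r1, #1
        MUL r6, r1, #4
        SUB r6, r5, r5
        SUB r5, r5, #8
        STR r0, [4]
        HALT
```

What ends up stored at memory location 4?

after MOV r0, #23: r0=23
after MOV r5, #5: r5=5
after MOV r6, #-2: r6=-2
after MOV r1, #7: r1=7
after ADD r0, r5, r1: r0=5+7=12
after SUB r0, r5, r5: r0=5-5=0
after AND r5, r5, #127: r5=5&127=5
after MUL r5, r6, r0: r5=(-2)*0=0
after NEG r0: r0=-(0)=0
after XOR r5, r1, #1: r5=7^1=6
after MUL r6, r1, #4: r6=7*4=28
after SUB r6, r5, r5: r6=6-6=0
after SUB r5, r5, #8: r5=6-8=-2
STR r0, [4] → M[4]=0
halt.

0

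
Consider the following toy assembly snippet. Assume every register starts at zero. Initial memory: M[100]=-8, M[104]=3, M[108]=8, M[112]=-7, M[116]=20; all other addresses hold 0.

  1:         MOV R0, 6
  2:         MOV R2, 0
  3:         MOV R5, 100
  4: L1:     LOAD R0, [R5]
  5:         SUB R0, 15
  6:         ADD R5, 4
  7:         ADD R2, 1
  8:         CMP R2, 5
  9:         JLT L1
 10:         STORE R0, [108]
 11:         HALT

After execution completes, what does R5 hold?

120

R0=6
R2=0
R5=100
R0=M[100]=-8
R0=(-8)-15=-23
R5=100+4=104
R2=0+1=1
CMP R2, 5  (cmp 1,5)
JLT L1: taken
R0=M[104]=3
R0=3-15=-12
R5=104+4=108
R2=1+1=2
CMP R2, 5  (cmp 2,5)
JLT L1: taken
R0=M[108]=8
R0=8-15=-7
R5=108+4=112
R2=2+1=3
CMP R2, 5  (cmp 3,5)
JLT L1: taken
R0=M[112]=-7
R0=(-7)-15=-22
R5=112+4=116
R2=3+1=4
CMP R2, 5  (cmp 4,5)
JLT L1: taken
R0=M[116]=20
R0=20-15=5
R5=116+4=120
R2=4+1=5
CMP R2, 5  (cmp 5,5)
JLT L1: not taken
STORE R0, [108] → M[108]=5
halt.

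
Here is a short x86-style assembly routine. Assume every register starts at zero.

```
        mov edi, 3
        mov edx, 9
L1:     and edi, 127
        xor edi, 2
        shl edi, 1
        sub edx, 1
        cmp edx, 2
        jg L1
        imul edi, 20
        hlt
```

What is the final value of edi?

2480

mov edi, 3 → edi=3
mov edx, 9 → edx=9
and edi, 127 → edi=3&127=3
xor edi, 2 → edi=3^2=1
shl edi, 1 → edi=1<<1=2
sub edx, 1 → edx=9-1=8
cmp edx, 2  (cmp 8,2)
jg L1: taken
and edi, 127 → edi=2&127=2
xor edi, 2 → edi=2^2=0
shl edi, 1 → edi=0<<1=0
sub edx, 1 → edx=8-1=7
cmp edx, 2  (cmp 7,2)
jg L1: taken
and edi, 127 → edi=0&127=0
xor edi, 2 → edi=0^2=2
shl edi, 1 → edi=2<<1=4
sub edx, 1 → edx=7-1=6
cmp edx, 2  (cmp 6,2)
jg L1: taken
and edi, 127 → edi=4&127=4
xor edi, 2 → edi=4^2=6
shl edi, 1 → edi=6<<1=12
sub edx, 1 → edx=6-1=5
cmp edx, 2  (cmp 5,2)
jg L1: taken
and edi, 127 → edi=12&127=12
xor edi, 2 → edi=12^2=14
shl edi, 1 → edi=14<<1=28
sub edx, 1 → edx=5-1=4
cmp edx, 2  (cmp 4,2)
jg L1: taken
and edi, 127 → edi=28&127=28
xor edi, 2 → edi=28^2=30
shl edi, 1 → edi=30<<1=60
sub edx, 1 → edx=4-1=3
cmp edx, 2  (cmp 3,2)
jg L1: taken
and edi, 127 → edi=60&127=60
xor edi, 2 → edi=60^2=62
shl edi, 1 → edi=62<<1=124
sub edx, 1 → edx=3-1=2
cmp edx, 2  (cmp 2,2)
jg L1: not taken
imul edi, 20 → edi=124*20=2480
halt.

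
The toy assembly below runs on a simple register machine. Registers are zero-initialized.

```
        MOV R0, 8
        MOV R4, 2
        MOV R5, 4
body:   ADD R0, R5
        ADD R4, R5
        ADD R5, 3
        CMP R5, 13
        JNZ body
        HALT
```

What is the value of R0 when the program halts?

29

MOV R0, 8 → R0=8
MOV R4, 2 → R4=2
MOV R5, 4 → R5=4
ADD R0, R5 → R0=8+4=12
ADD R4, R5 → R4=2+4=6
ADD R5, 3 → R5=4+3=7
CMP R5, 13  (cmp 7,13)
JNZ body: taken
ADD R0, R5 → R0=12+7=19
ADD R4, R5 → R4=6+7=13
ADD R5, 3 → R5=7+3=10
CMP R5, 13  (cmp 10,13)
JNZ body: taken
ADD R0, R5 → R0=19+10=29
ADD R4, R5 → R4=13+10=23
ADD R5, 3 → R5=10+3=13
CMP R5, 13  (cmp 13,13)
JNZ body: not taken
halt.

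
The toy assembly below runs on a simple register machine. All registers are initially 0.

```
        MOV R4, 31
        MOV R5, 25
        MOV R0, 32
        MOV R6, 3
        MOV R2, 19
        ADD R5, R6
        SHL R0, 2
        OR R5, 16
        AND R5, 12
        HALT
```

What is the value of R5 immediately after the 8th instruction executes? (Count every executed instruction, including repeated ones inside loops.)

R4=31
R5=25
R0=32
R6=3
R2=19
R5=25+3=28
R0=32<<2=128
R5=28|16=28
After step 8: R5 = 28.

28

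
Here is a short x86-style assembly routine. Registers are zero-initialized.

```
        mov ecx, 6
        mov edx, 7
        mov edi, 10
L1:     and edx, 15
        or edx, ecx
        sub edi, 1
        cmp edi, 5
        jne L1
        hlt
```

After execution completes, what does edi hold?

5

ecx=6
edx=7
edi=10
edx=7&15=7
edx=7|6=7
edi=10-1=9
cmp edi, 5  (cmp 9,5)
jne L1: taken
edx=7&15=7
edx=7|6=7
edi=9-1=8
cmp edi, 5  (cmp 8,5)
jne L1: taken
edx=7&15=7
edx=7|6=7
edi=8-1=7
cmp edi, 5  (cmp 7,5)
jne L1: taken
edx=7&15=7
edx=7|6=7
edi=7-1=6
cmp edi, 5  (cmp 6,5)
jne L1: taken
edx=7&15=7
edx=7|6=7
edi=6-1=5
cmp edi, 5  (cmp 5,5)
jne L1: not taken
halt.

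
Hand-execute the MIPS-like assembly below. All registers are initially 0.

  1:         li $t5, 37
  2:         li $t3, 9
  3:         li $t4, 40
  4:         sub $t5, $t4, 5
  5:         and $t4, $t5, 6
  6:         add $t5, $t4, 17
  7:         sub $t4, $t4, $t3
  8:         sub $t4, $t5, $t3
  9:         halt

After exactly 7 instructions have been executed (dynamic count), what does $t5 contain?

after li $t5, 37: $t5=37
after li $t3, 9: $t3=9
after li $t4, 40: $t4=40
after sub $t5, $t4, 5: $t5=40-5=35
after and $t4, $t5, 6: $t4=35&6=2
after add $t5, $t4, 17: $t5=2+17=19
after sub $t4, $t4, $t3: $t4=2-9=-7
After step 7: $t5 = 19.

19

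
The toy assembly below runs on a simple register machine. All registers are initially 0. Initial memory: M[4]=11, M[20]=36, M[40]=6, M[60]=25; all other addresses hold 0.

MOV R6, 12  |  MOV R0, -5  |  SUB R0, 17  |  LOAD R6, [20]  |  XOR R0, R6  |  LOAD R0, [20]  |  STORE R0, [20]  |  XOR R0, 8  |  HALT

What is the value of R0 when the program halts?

R6=12
R0=-5
R0=(-5)-17=-22
R6=M[20]=36
R0=(-22)^36=-50
R0=M[20]=36
STORE R0, [20] → M[20]=36
R0=36^8=44
halt.

44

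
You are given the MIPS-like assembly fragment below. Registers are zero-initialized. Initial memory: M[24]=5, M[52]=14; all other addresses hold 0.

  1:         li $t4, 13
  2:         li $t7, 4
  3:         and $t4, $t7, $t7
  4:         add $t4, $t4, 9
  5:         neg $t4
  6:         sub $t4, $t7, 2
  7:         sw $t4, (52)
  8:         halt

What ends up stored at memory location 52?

li $t4, 13 → $t4=13
li $t7, 4 → $t7=4
and $t4, $t7, $t7 → $t4=4&4=4
add $t4, $t4, 9 → $t4=4+9=13
neg $t4 → $t4=-(13)=-13
sub $t4, $t7, 2 → $t4=4-2=2
sw $t4, (52) → M[52]=2
halt.

2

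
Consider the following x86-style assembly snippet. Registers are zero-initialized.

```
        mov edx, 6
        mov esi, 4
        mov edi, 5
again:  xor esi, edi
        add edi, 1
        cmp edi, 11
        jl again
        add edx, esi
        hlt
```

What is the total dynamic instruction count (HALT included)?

29

after mov edx, 6: edx=6
after mov esi, 4: esi=4
after mov edi, 5: edi=5
after xor esi, edi: esi=4^5=1
after add edi, 1: edi=5+1=6
cmp edi, 11  (cmp 6,11)
jl again: taken
after xor esi, edi: esi=1^6=7
after add edi, 1: edi=6+1=7
cmp edi, 11  (cmp 7,11)
jl again: taken
after xor esi, edi: esi=7^7=0
after add edi, 1: edi=7+1=8
cmp edi, 11  (cmp 8,11)
jl again: taken
after xor esi, edi: esi=0^8=8
after add edi, 1: edi=8+1=9
cmp edi, 11  (cmp 9,11)
jl again: taken
after xor esi, edi: esi=8^9=1
after add edi, 1: edi=9+1=10
cmp edi, 11  (cmp 10,11)
jl again: taken
after xor esi, edi: esi=1^10=11
after add edi, 1: edi=10+1=11
cmp edi, 11  (cmp 11,11)
jl again: not taken
after add edx, esi: edx=6+11=17
halt.
Total executed instructions: 29.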